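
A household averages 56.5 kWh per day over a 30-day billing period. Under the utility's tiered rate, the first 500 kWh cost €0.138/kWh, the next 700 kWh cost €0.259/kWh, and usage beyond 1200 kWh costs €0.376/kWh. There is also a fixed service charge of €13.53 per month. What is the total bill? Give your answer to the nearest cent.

Usage = 56.5 kWh/day × 30 days = 1695 kWh
First 500 kWh × €0.138 = €69.00
Next 700 kWh × €0.259 = €181.30
Remaining 495 kWh × €0.376 = €186.12
Energy charge = €436.42; + service €13.53 = €449.95

€449.95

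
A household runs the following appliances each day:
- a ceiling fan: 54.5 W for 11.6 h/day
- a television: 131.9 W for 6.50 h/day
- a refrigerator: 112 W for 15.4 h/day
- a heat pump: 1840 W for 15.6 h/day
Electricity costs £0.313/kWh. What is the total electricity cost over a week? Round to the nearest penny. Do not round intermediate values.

£69.93

ceiling fan: 54.5 W × 11.6 h × 7 d = 4,425 Wh = 4.425 kWh
television: 131.9 W × 6.50 h × 7 d = 6,001 Wh = 6.001 kWh
refrigerator: 112 W × 15.4 h × 7 d = 12,074 Wh = 12.07 kWh
heat pump: 1840 W × 15.6 h × 7 d = 200,928 Wh = 200.9 kWh
Total energy = 4.425 + 6.001 + 12.07 + 200.9 = 223.4 kWh
Cost = 223.4 kWh × £0.313 = £69.93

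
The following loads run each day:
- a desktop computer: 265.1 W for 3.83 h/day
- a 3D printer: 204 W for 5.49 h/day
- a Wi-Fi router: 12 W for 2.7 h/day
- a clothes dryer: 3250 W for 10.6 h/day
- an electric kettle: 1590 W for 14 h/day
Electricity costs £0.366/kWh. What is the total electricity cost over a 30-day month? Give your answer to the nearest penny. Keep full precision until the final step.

£646.48

desktop computer: 265.1 W × 3.83 h × 30 d = 30,460 Wh = 30.46 kWh
3D printer: 204 W × 5.49 h × 30 d = 33,599 Wh = 33.6 kWh
Wi-Fi router: 12 W × 2.7 h × 30 d = 972 Wh = 0.972 kWh
clothes dryer: 3250 W × 10.6 h × 30 d = 1,033,500 Wh = 1,034 kWh
electric kettle: 1590 W × 14 h × 30 d = 667,800 Wh = 667.8 kWh
Total energy = 30.46 + 33.6 + 0.972 + 1,034 + 667.8 = 1,766 kWh
Cost = 1,766 kWh × £0.366 = £646.48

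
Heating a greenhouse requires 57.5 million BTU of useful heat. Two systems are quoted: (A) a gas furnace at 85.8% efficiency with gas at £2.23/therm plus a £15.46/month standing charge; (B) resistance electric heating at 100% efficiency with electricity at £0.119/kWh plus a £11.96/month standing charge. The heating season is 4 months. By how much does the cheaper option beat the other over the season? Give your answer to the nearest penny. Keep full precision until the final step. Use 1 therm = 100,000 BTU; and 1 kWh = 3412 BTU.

£496.96

Heat load = 57.5 × 10⁶ BTU = 57,500,000 BTU
Gas: input = 57,500,000 / 0.858 = 67,016,317 BTU = 670.2 therm → 670.2 × £2.23 = £1,494.46; + 4 × £15.46 standing = £1,556.30
Electric: 57,500,000 BTU / 3412 = 16,850 kWh → × £0.119 = £2,005.42; + 4 × £11.96 standing = £2,053.26
Difference = |£1,556.30 − £2,053.26| = £496.96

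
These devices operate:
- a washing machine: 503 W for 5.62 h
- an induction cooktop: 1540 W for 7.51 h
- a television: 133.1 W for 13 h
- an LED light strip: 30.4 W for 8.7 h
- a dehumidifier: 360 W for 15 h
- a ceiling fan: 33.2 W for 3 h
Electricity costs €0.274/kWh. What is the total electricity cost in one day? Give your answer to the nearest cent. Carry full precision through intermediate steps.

€6.00

washing machine: 503 W × 5.62 h = 2,827 Wh = 2.827 kWh
induction cooktop: 1540 W × 7.51 h = 11,565 Wh = 11.57 kWh
television: 133.1 W × 13 h = 1,730 Wh = 1.73 kWh
LED light strip: 30.4 W × 8.7 h = 264 Wh = 0.2645 kWh
dehumidifier: 360 W × 15 h = 5,400 Wh = 5.4 kWh
ceiling fan: 33.2 W × 3 h = 100 Wh = 0.0996 kWh
Total energy = 2.827 + 11.57 + 1.73 + 0.2645 + 5.4 + 0.0996 = 21.89 kWh
Cost = 21.89 kWh × €0.274 = €6.00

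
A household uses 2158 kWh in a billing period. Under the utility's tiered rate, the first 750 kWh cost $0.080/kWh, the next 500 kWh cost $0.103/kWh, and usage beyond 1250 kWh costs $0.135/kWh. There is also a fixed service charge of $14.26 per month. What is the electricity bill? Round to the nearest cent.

$248.34

First 750 kWh × $0.080 = $60.00
Next 500 kWh × $0.103 = $51.50
Remaining 908 kWh × $0.135 = $122.58
Energy charge = $234.08; + service $14.26 = $248.34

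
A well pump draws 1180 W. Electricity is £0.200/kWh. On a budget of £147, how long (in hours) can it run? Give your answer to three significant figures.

623 h

Energy budget = £147 / £0.200 per kWh = 735 kWh = 735,000 Wh
Runtime = 735,000 Wh / 1180 W = 622.9 h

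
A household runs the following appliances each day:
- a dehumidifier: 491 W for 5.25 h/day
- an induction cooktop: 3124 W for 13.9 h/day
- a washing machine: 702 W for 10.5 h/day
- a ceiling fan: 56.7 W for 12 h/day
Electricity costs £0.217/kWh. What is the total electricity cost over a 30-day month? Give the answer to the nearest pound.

dehumidifier: 491 W × 5.25 h × 30 d = 77,332 Wh = 77.33 kWh
induction cooktop: 3124 W × 13.9 h × 30 d = 1,302,708 Wh = 1,303 kWh
washing machine: 702 W × 10.5 h × 30 d = 221,130 Wh = 221.1 kWh
ceiling fan: 56.7 W × 12 h × 30 d = 20,412 Wh = 20.41 kWh
Total energy = 77.33 + 1,303 + 221.1 + 20.41 = 1,622 kWh
Cost = 1,622 kWh × £0.217 = £351.88 ≈ £352

£352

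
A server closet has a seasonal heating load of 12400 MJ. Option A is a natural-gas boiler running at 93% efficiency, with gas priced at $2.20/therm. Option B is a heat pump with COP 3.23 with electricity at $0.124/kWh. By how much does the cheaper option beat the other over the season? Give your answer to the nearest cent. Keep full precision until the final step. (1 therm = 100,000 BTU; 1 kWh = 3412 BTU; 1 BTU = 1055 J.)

Heat load = 12400 MJ = 12,400,000,000 J / 1055 = 11,753,555 BTU
Gas: input = 11,753,555 / 0.93 = 12,638,231 BTU = 126.4 therm → 126.4 × $2.20 = $278.04
Heat pump: 11,753,555 BTU / 3412 = 3,445 kWh heat; / 3.23 = 1,066 kWh in → × $0.124 = $132.25
Difference = |$278.04 − $132.25| = $145.80

$145.80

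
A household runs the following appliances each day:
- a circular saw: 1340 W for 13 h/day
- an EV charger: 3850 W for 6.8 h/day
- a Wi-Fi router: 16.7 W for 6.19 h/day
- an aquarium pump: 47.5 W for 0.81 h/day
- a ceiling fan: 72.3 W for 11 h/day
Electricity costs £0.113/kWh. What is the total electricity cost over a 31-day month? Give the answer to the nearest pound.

circular saw: 1340 W × 13 h × 31 d = 540,020 Wh = 540 kWh
EV charger: 3850 W × 6.8 h × 31 d = 811,580 Wh = 811.6 kWh
Wi-Fi router: 16.7 W × 6.19 h × 31 d = 3,205 Wh = 3.205 kWh
aquarium pump: 47.5 W × 0.81 h × 31 d = 1,193 Wh = 1.193 kWh
ceiling fan: 72.3 W × 11 h × 31 d = 24,654 Wh = 24.65 kWh
Total energy = 540 + 811.6 + 3.205 + 1.193 + 24.65 = 1,381 kWh
Cost = 1,381 kWh × £0.113 = £156.01 ≈ £156

£156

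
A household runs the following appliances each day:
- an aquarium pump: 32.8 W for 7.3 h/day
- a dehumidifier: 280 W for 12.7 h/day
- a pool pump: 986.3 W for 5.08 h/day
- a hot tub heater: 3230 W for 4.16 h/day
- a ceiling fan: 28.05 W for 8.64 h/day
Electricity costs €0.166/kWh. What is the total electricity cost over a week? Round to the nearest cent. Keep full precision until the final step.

€26.13

aquarium pump: 32.8 W × 7.3 h × 7 d = 1,676 Wh = 1.676 kWh
dehumidifier: 280 W × 12.7 h × 7 d = 24,892 Wh = 24.89 kWh
pool pump: 986.3 W × 5.08 h × 7 d = 35,073 Wh = 35.07 kWh
hot tub heater: 3230 W × 4.16 h × 7 d = 94,058 Wh = 94.06 kWh
ceiling fan: 28.05 W × 8.64 h × 7 d = 1,696 Wh = 1.696 kWh
Total energy = 1.676 + 24.89 + 35.07 + 94.06 + 1.696 = 157.4 kWh
Cost = 157.4 kWh × €0.166 = €26.13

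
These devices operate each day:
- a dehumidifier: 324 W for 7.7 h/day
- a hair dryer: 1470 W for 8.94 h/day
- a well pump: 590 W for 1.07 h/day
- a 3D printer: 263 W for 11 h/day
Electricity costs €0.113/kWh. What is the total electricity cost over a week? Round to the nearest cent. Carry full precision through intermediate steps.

dehumidifier: 324 W × 7.7 h × 7 d = 17,464 Wh = 17.46 kWh
hair dryer: 1470 W × 8.94 h × 7 d = 91,993 Wh = 91.99 kWh
well pump: 590 W × 1.07 h × 7 d = 4,419 Wh = 4.419 kWh
3D printer: 263 W × 11 h × 7 d = 20,251 Wh = 20.25 kWh
Total energy = 17.46 + 91.99 + 4.419 + 20.25 = 134.1 kWh
Cost = 134.1 kWh × €0.113 = €15.16

€15.16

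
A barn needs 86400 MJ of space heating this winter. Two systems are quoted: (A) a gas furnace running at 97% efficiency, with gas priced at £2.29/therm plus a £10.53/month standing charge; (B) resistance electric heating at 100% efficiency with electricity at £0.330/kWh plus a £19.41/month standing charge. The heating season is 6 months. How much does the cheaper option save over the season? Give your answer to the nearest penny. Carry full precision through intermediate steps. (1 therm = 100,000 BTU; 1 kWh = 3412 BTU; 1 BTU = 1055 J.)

Heat load = 86400 MJ = 86,400,000,000 J / 1055 = 81,895,735 BTU
Gas: input = 81,895,735 / 0.97 = 84,428,592 BTU = 844.3 therm → 844.3 × £2.29 = £1,933.41; + 6 × £10.53 standing = £1,996.59
Electric: 81,895,735 BTU / 3412 = 24,000 kWh → × £0.330 = £7,920.75; + 6 × £19.41 standing = £8,037.21
Difference = |£1,996.59 − £8,037.21| = £6,040.61

£6040.61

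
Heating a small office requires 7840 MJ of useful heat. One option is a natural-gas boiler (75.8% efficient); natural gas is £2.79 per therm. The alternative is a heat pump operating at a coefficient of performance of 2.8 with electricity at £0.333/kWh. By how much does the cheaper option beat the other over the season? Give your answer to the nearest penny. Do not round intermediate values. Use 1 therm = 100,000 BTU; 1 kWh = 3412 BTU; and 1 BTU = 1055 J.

£14.50

Heat load = 7840 MJ = 7,840,000,000 J / 1055 = 7,431,280 BTU
Gas: input = 7,431,280 / 0.758 = 9,803,799 BTU = 98.04 therm → 98.04 × £2.79 = £273.53
Heat pump: 7,431,280 BTU / 3412 = 2,178 kWh heat; / 2.8 = 777.9 kWh in → × £0.333 = £259.02
Difference = |£273.53 − £259.02| = £14.50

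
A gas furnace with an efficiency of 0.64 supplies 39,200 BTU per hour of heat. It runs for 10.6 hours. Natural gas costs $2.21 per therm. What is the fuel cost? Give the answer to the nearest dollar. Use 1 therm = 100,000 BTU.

$14

Heat delivered = 39,200 BTU/h × 10.6 h = 415,520 BTU
Gas input = 415,520 / 0.64 = 649,250 BTU
= 649,250 / 100,000 = 6.492 therm
Cost = 6.492 × $2.21/therm = $14.35 ≈ $14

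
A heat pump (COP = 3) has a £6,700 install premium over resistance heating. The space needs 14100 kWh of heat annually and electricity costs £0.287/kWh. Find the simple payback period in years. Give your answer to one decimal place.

2.5 years

Resistance: 14100 kWh × £0.287 = £4,046.70/yr
Heat pump: 14100 / 3 = 4700 kWh in → × £0.287 = £1,348.90/yr
Annual savings = £2,697.80
Payback = £6,700 / £2,697.80 = 2.48 years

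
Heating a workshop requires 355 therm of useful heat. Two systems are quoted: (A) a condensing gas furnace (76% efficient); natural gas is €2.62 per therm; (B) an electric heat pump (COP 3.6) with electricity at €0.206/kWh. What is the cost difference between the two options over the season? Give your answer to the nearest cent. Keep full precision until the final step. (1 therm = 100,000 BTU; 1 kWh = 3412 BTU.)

Heat load = 355 therm × 100,000 = 35,500,000 BTU
Gas: input = 35,500,000 / 0.760 = 46,710,526 BTU = 467.1 therm → 467.1 × €2.62 = €1,223.82
Heat pump: 35,500,000 BTU / 3412 = 10,400 kWh heat; / 3.6 = 2,890 kWh in → × €0.206 = €595.37
Difference = |€1,223.82 − €595.37| = €628.45

€628.45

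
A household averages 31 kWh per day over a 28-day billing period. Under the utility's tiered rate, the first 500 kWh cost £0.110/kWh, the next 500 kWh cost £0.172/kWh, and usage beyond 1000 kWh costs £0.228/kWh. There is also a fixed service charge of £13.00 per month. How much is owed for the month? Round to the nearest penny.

Usage = 31 kWh/day × 28 days = 868 kWh
First 500 kWh × £0.110 = £55.00
Next 368 kWh × £0.172 = £63.30
Remaining tier: 0 kWh (not reached)
Energy charge = £118.30; + service £13.00 = £131.30

£131.30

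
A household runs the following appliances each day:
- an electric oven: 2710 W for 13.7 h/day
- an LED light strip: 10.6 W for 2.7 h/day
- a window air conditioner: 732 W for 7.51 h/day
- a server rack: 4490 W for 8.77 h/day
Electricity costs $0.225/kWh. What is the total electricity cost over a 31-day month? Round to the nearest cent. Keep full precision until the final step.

$572.16

electric oven: 2710 W × 13.7 h × 31 d = 1,150,937 Wh = 1,151 kWh
LED light strip: 10.6 W × 2.7 h × 31 d = 887 Wh = 0.8872 kWh
window air conditioner: 732 W × 7.51 h × 31 d = 170,417 Wh = 170.4 kWh
server rack: 4490 W × 8.77 h × 31 d = 1,220,696 Wh = 1,221 kWh
Total energy = 1,151 + 0.8872 + 170.4 + 1,221 = 2,543 kWh
Cost = 2,543 kWh × $0.225 = $572.16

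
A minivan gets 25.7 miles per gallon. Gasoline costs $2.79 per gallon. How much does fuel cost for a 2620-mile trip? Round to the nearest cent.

$284.43

Fuel = 2620 mi / 25.7 mpg = 101.9 gal
Cost = 101.9 gal × $2.79/gal = $284.43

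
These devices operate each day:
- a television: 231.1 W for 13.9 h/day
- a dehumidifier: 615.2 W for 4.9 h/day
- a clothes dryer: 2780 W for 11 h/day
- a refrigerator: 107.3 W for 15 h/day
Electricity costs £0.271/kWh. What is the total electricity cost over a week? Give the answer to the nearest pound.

television: 231.1 W × 13.9 h × 7 d = 22,486 Wh = 22.49 kWh
dehumidifier: 615.2 W × 4.9 h × 7 d = 21,101 Wh = 21.1 kWh
clothes dryer: 2780 W × 11 h × 7 d = 214,060 Wh = 214.1 kWh
refrigerator: 107.3 W × 15 h × 7 d = 11,266 Wh = 11.27 kWh
Total energy = 22.49 + 21.1 + 214.1 + 11.27 = 268.9 kWh
Cost = 268.9 kWh × £0.271 = £72.88 ≈ £73

£73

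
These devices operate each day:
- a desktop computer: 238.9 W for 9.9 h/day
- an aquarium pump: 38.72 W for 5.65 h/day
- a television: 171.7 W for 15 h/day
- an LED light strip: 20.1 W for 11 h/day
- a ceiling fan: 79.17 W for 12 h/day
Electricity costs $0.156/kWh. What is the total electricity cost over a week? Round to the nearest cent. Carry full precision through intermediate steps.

desktop computer: 238.9 W × 9.9 h × 7 d = 16,556 Wh = 16.56 kWh
aquarium pump: 38.72 W × 5.65 h × 7 d = 1,531 Wh = 1.531 kWh
television: 171.7 W × 15 h × 7 d = 18,028 Wh = 18.03 kWh
LED light strip: 20.1 W × 11 h × 7 d = 1,548 Wh = 1.548 kWh
ceiling fan: 79.17 W × 12 h × 7 d = 6,650 Wh = 6.65 kWh
Total energy = 16.56 + 1.531 + 18.03 + 1.548 + 6.65 = 44.31 kWh
Cost = 44.31 kWh × $0.156 = $6.91

$6.91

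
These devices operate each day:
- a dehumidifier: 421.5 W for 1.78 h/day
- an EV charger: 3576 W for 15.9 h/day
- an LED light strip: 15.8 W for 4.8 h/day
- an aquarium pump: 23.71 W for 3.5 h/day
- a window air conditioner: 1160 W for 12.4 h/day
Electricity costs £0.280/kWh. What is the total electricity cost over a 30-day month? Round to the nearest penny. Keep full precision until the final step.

dehumidifier: 421.5 W × 1.78 h × 30 d = 22,508 Wh = 22.51 kWh
EV charger: 3576 W × 15.9 h × 30 d = 1,705,752 Wh = 1,706 kWh
LED light strip: 15.8 W × 4.8 h × 30 d = 2,275 Wh = 2.275 kWh
aquarium pump: 23.71 W × 3.5 h × 30 d = 2,490 Wh = 2.49 kWh
window air conditioner: 1160 W × 12.4 h × 30 d = 431,520 Wh = 431.5 kWh
Total energy = 22.51 + 1,706 + 2.275 + 2.49 + 431.5 = 2,165 kWh
Cost = 2,165 kWh × £0.280 = £606.07

£606.07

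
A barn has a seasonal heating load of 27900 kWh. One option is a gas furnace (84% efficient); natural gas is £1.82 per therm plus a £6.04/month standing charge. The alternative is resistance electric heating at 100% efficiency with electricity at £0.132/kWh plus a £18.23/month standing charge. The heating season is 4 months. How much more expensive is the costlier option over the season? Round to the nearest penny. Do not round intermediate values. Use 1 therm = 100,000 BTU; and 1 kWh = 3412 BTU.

Heat load = 27900 kWh × 3412 = 95,194,800 BTU
Gas: input = 95,194,800 / 0.84 = 113,327,143 BTU = 1,133 therm → 1,133 × £1.82 = £2,062.55; + 4 × £6.04 standing = £2,086.71
Electric: 95,194,800 BTU / 3412 = 27,900 kWh → × £0.132 = £3,682.80; + 4 × £18.23 standing = £3,755.72
Difference = |£2,086.71 − £3,755.72| = £1,669.01

£1669.01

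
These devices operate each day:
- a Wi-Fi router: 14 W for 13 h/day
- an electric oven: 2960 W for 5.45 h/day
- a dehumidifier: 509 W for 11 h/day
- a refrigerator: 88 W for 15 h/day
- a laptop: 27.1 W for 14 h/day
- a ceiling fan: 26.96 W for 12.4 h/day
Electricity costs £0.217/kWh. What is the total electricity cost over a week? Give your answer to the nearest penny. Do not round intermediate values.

£36.38

Wi-Fi router: 14 W × 13 h × 7 d = 1,274 Wh = 1.274 kWh
electric oven: 2960 W × 5.45 h × 7 d = 112,924 Wh = 112.9 kWh
dehumidifier: 509 W × 11 h × 7 d = 39,193 Wh = 39.19 kWh
refrigerator: 88 W × 15 h × 7 d = 9,240 Wh = 9.24 kWh
laptop: 27.1 W × 14 h × 7 d = 2,656 Wh = 2.656 kWh
ceiling fan: 26.96 W × 12.4 h × 7 d = 2,340 Wh = 2.34 kWh
Total energy = 1.274 + 112.9 + 39.19 + 9.24 + 2.656 + 2.34 = 167.6 kWh
Cost = 167.6 kWh × £0.217 = £36.38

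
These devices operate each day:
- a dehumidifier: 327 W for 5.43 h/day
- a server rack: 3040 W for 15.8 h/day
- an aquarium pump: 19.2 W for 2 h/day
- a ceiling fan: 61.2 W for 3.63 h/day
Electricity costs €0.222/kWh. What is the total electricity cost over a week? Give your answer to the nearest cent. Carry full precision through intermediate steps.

dehumidifier: 327 W × 5.43 h × 7 d = 12,429 Wh = 12.43 kWh
server rack: 3040 W × 15.8 h × 7 d = 336,224 Wh = 336.2 kWh
aquarium pump: 19.2 W × 2 h × 7 d = 269 Wh = 0.2688 kWh
ceiling fan: 61.2 W × 3.63 h × 7 d = 1,555 Wh = 1.555 kWh
Total energy = 12.43 + 336.2 + 0.2688 + 1.555 = 350.5 kWh
Cost = 350.5 kWh × €0.222 = €77.81

€77.81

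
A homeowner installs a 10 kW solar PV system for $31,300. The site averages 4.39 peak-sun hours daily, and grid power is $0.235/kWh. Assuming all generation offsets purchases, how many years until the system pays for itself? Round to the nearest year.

8 years

Daily generation = 10 kW × 4.39 h = 43.9 kWh
Annual generation = 43.9 × 365 = 16024 kWh
Annual savings = 16024 × $0.235 = $3,765.52
Payback = $31,300 / $3,765.52 = 8.31 years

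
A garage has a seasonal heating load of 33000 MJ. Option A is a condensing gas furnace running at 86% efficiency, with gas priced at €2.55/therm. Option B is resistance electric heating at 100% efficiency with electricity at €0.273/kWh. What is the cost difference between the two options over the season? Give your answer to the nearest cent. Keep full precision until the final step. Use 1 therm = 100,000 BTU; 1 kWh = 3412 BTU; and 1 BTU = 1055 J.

€1575.26

Heat load = 33000 MJ = 33,000,000,000 J / 1055 = 31,279,621 BTU
Gas: input = 31,279,621 / 0.86 = 36,371,652 BTU = 363.7 therm → 363.7 × €2.55 = €927.48
Electric: 31,279,621 BTU / 3412 = 9,168 kWh → × €0.273 = €2,502.74
Difference = |€927.48 − €2,502.74| = €1,575.26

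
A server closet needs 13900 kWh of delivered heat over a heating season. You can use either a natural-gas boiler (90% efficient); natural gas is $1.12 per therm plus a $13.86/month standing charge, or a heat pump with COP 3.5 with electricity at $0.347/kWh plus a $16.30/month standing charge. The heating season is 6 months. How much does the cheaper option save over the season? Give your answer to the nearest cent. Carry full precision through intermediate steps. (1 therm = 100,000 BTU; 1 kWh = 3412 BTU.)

$802.53

Heat load = 13900 kWh × 3412 = 47,426,800 BTU
Gas: input = 47,426,800 / 0.90 = 52,696,444 BTU = 527 therm → 527 × $1.12 = $590.20; + 6 × $13.86 standing = $673.36
Heat pump: 47,426,800 BTU / 3412 = 13,900 kWh heat; / 3.5 = 3,971 kWh in → × $0.347 = $1,378.09; + 6 × $16.30 standing = $1,475.89
Difference = |$673.36 − $1,475.89| = $802.53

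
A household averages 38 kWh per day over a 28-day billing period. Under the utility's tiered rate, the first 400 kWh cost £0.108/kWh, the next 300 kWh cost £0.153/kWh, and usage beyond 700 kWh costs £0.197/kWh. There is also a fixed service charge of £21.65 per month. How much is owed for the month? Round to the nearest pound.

Usage = 38 kWh/day × 28 days = 1064 kWh
First 400 kWh × £0.108 = £43.20
Next 300 kWh × £0.153 = £45.90
Remaining 364 kWh × £0.197 = £71.71
Energy charge = £160.81; + service £21.65 = £182.46 ≈ £182

£182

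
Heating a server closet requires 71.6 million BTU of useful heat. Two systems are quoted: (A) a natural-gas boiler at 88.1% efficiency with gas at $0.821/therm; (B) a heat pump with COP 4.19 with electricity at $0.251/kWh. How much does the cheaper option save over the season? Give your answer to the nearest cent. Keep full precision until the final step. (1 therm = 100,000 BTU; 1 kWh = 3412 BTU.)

Heat load = 71.6 × 10⁶ BTU = 71,600,000 BTU
Gas: input = 71,600,000 / 0.881 = 81,271,283 BTU = 812.7 therm → 812.7 × $0.821 = $667.24
Heat pump: 71,600,000 BTU / 3412 = 20,980 kWh heat; / 4.19 = 5,008 kWh in → × $0.251 = $1,257.08
Difference = |$667.24 − $1,257.08| = $589.85

$589.85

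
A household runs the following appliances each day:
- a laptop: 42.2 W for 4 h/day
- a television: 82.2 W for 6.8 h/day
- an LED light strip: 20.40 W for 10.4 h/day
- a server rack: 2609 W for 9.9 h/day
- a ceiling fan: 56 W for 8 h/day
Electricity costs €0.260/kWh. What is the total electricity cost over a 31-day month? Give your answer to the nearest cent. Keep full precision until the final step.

laptop: 42.2 W × 4 h × 31 d = 5,233 Wh = 5.233 kWh
television: 82.2 W × 6.8 h × 31 d = 17,328 Wh = 17.33 kWh
LED light strip: 20.40 W × 10.4 h × 31 d = 6,577 Wh = 6.577 kWh
server rack: 2609 W × 9.9 h × 31 d = 800,702 Wh = 800.7 kWh
ceiling fan: 56 W × 8 h × 31 d = 13,888 Wh = 13.89 kWh
Total energy = 5.233 + 17.33 + 6.577 + 800.7 + 13.89 = 843.7 kWh
Cost = 843.7 kWh × €0.260 = €219.37

€219.37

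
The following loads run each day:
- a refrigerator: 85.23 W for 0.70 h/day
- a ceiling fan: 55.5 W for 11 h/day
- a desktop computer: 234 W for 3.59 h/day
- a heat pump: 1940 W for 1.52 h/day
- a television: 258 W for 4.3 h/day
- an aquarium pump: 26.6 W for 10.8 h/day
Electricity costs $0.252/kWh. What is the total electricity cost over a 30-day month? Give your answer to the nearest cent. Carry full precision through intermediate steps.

refrigerator: 85.23 W × 0.70 h × 30 d = 1,790 Wh = 1.79 kWh
ceiling fan: 55.5 W × 11 h × 30 d = 18,315 Wh = 18.32 kWh
desktop computer: 234 W × 3.59 h × 30 d = 25,202 Wh = 25.2 kWh
heat pump: 1940 W × 1.52 h × 30 d = 88,464 Wh = 88.46 kWh
television: 258 W × 4.3 h × 30 d = 33,282 Wh = 33.28 kWh
aquarium pump: 26.6 W × 10.8 h × 30 d = 8,618 Wh = 8.618 kWh
Total energy = 1.79 + 18.32 + 25.2 + 88.46 + 33.28 + 8.618 = 175.7 kWh
Cost = 175.7 kWh × $0.252 = $44.27

$44.27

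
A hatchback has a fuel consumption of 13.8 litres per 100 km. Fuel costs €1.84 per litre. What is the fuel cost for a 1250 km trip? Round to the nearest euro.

€317

Fuel = 13.8 L/100 km × 1250 km / 100 = 172.5 L
Cost = 172.5 L × €1.84/L = €317.40 ≈ €317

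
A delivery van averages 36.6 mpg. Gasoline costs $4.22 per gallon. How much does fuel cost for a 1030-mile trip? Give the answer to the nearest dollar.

$119

Fuel = 1030 mi / 36.6 mpg = 28.14 gal
Cost = 28.14 gal × $4.22/gal = $118.76 ≈ $119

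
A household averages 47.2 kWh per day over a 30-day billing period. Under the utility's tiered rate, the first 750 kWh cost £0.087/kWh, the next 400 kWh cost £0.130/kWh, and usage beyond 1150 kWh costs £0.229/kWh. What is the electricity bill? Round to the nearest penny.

£178.16

Usage = 47.2 kWh/day × 30 days = 1416 kWh
First 750 kWh × £0.087 = £65.25
Next 400 kWh × £0.130 = £52.00
Remaining 266 kWh × £0.229 = £60.91
Total = £178.16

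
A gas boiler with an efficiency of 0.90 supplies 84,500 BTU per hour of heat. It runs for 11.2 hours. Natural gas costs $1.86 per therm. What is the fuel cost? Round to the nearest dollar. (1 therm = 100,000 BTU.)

$20

Heat delivered = 84,500 BTU/h × 11.2 h = 946,400 BTU
Gas input = 946,400 / 0.90 = 1,051,556 BTU
= 1,051,556 / 100,000 = 10.52 therm
Cost = 10.52 × $1.86/therm = $19.56 ≈ $20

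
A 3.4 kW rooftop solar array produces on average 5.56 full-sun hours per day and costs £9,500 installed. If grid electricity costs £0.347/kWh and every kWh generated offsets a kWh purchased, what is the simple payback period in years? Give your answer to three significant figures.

3.97 years

Daily generation = 3.4 kW × 5.56 h = 18.9 kWh
Annual generation = 18.9 × 365 = 6900 kWh
Annual savings = 6900 × £0.347 = £2,394.29
Payback = £9,500 / £2,394.29 = 3.97 years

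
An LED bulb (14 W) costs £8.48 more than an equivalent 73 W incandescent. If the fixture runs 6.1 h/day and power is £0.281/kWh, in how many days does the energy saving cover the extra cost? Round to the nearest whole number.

Power saved = 73 − 14 = 59 W
Daily energy saved = 59 W × 6.1 h = 359.9 Wh = 0.3599 kWh
Daily savings = 0.3599 × £0.281 = £0.1011
Payback = £8.48 / £0.1011 per day = 83.85 days

84 days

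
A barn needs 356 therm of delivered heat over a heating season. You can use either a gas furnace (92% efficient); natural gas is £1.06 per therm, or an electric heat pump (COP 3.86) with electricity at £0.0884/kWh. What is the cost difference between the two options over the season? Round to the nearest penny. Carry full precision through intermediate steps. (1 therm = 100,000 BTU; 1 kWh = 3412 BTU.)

£171.22

Heat load = 356 therm × 100,000 = 35,600,000 BTU
Gas: input = 35,600,000 / 0.92 = 38,695,652 BTU = 387 therm → 387 × £1.06 = £410.17
Heat pump: 35,600,000 BTU / 3412 = 10,430 kWh heat; / 3.86 = 2,703 kWh in → × £0.0884 = £238.95
Difference = |£410.17 − £238.95| = £171.22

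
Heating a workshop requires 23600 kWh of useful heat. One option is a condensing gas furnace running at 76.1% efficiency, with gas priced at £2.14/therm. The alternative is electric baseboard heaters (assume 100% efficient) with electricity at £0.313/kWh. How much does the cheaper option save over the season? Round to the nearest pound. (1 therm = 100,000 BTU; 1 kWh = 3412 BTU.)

£5122

Heat load = 23600 kWh × 3412 = 80,523,200 BTU
Gas: input = 80,523,200 / 0.761 = 105,812,352 BTU = 1,058 therm → 1,058 × £2.14 = £2,264.38
Electric: 80,523,200 BTU / 3412 = 23,600 kWh → × £0.313 = £7,386.80
Difference = |£2,264.38 − £7,386.80| = £5,122.42 ≈ £5122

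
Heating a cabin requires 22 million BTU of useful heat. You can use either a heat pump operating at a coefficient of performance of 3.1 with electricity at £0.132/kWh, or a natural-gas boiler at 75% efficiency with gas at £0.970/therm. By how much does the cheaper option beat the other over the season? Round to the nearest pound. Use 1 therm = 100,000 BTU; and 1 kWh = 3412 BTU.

£10

Heat load = 22 × 10⁶ BTU = 22,000,000 BTU
Gas: input = 22,000,000 / 0.75 = 29,333,333 BTU = 293.3 therm → 293.3 × £0.970 = £284.53
Heat pump: 22,000,000 BTU / 3412 = 6,448 kWh heat; / 3.1 = 2,080 kWh in → × £0.132 = £274.55
Difference = |£284.53 − £274.55| = £9.98 ≈ £10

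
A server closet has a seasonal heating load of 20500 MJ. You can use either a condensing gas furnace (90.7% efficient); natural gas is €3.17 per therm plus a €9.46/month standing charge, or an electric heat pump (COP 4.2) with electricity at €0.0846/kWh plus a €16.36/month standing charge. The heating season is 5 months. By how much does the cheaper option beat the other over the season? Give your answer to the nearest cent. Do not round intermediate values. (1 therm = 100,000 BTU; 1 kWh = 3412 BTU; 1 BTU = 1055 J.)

Heat load = 20500 MJ = 20,500,000,000 J / 1055 = 19,431,280 BTU
Gas: input = 19,431,280 / 0.907 = 21,423,682 BTU = 214.2 therm → 214.2 × €3.17 = €679.13; + 5 × €9.46 standing = €726.43
Heat pump: 19,431,280 BTU / 3412 = 5,695 kWh heat; / 4.2 = 1,356 kWh in → × €0.0846 = €114.71; + 5 × €16.36 standing = €196.51
Difference = |€726.43 − €196.51| = €529.92

€529.92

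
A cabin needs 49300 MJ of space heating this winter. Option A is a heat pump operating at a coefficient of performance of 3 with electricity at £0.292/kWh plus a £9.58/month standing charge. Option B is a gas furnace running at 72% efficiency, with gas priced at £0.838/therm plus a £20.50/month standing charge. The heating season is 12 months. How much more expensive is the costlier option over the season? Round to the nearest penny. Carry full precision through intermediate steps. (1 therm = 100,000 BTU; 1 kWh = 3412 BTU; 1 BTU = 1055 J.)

Heat load = 49300 MJ = 49,300,000,000 J / 1055 = 46,729,858 BTU
Gas: input = 46,729,858 / 0.72 = 64,902,580 BTU = 649 therm → 649 × £0.838 = £543.88; + 12 × £20.50 standing = £789.88
Heat pump: 46,729,858 BTU / 3412 = 13,700 kWh heat; / 3 = 4,565 kWh in → × £0.292 = £1,333.05; + 12 × £9.58 standing = £1,448.01
Difference = |£789.88 − £1,448.01| = £658.13

£658.13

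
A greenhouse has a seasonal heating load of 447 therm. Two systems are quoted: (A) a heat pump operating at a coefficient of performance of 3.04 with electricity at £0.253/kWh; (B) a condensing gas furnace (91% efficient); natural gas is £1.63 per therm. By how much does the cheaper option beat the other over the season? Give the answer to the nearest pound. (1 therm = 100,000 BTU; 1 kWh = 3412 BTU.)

Heat load = 447 therm × 100,000 = 44,700,000 BTU
Gas: input = 44,700,000 / 0.91 = 49,120,879 BTU = 491.2 therm → 491.2 × £1.63 = £800.67
Heat pump: 44,700,000 BTU / 3412 = 13,100 kWh heat; / 3.04 = 4,309 kWh in → × £0.253 = £1,090.30
Difference = |£800.67 − £1,090.30| = £289.63 ≈ £290

£290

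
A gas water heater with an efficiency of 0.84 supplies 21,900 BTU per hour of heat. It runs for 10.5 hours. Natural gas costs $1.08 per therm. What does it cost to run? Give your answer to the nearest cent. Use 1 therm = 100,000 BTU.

$2.96

Heat delivered = 21,900 BTU/h × 10.5 h = 229,950 BTU
Gas input = 229,950 / 0.84 = 273,750 BTU
= 273,750 / 100,000 = 2.737 therm
Cost = 2.737 × $1.08/therm = $2.96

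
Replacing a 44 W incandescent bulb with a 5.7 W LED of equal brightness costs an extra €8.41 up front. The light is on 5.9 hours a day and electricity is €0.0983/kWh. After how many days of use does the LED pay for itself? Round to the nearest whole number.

379 days

Power saved = 44 − 5.7 = 38.3 W
Daily energy saved = 38.3 W × 5.9 h = 226 Wh = 0.22597 kWh
Daily savings = 0.22597 × €0.0983 = €0.0222
Payback = €8.41 / €0.0222 per day = 378.6 days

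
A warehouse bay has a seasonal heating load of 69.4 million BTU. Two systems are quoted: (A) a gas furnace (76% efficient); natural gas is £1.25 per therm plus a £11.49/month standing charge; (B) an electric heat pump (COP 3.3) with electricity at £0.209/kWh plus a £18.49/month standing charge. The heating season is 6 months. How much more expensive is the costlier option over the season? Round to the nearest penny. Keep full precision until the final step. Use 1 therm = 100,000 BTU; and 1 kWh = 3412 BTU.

£188.75

Heat load = 69.4 × 10⁶ BTU = 69,400,000 BTU
Gas: input = 69,400,000 / 0.76 = 91,315,789 BTU = 913.2 therm → 913.2 × £1.25 = £1,141.45; + 6 × £11.49 standing = £1,210.39
Heat pump: 69,400,000 BTU / 3412 = 20,340 kWh heat; / 3.3 = 6,164 kWh in → × £0.209 = £1,288.20; + 6 × £18.49 standing = £1,399.14
Difference = |£1,210.39 − £1,399.14| = £188.75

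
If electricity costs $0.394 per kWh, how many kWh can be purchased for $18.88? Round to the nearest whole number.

48 kWh

$18.88 / $0.394 per kWh = 47.92 kWh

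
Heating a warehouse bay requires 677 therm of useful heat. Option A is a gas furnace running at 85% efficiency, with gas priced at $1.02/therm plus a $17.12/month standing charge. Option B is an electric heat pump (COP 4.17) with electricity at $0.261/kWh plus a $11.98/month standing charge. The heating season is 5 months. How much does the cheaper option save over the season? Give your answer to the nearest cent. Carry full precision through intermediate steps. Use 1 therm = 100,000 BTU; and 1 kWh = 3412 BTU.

$403.79

Heat load = 677 therm × 100,000 = 67,700,000 BTU
Gas: input = 67,700,000 / 0.85 = 79,647,059 BTU = 796.5 therm → 796.5 × $1.02 = $812.40; + 5 × $17.12 standing = $898.00
Heat pump: 67,700,000 BTU / 3412 = 19,840 kWh heat; / 4.17 = 4,758 kWh in → × $0.261 = $1,241.89; + 5 × $11.98 standing = $1,301.79
Difference = |$898.00 − $1,301.79| = $403.79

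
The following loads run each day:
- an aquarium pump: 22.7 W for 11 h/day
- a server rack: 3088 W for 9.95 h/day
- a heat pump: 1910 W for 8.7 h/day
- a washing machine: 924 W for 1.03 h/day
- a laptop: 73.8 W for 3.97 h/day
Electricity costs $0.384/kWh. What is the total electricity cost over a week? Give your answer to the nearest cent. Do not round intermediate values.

$131.27

aquarium pump: 22.7 W × 11 h × 7 d = 1,748 Wh = 1.748 kWh
server rack: 3088 W × 9.95 h × 7 d = 215,079 Wh = 215.1 kWh
heat pump: 1910 W × 8.7 h × 7 d = 116,319 Wh = 116.3 kWh
washing machine: 924 W × 1.03 h × 7 d = 6,662 Wh = 6.662 kWh
laptop: 73.8 W × 3.97 h × 7 d = 2,051 Wh = 2.051 kWh
Total energy = 1.748 + 215.1 + 116.3 + 6.662 + 2.051 = 341.9 kWh
Cost = 341.9 kWh × $0.384 = $131.27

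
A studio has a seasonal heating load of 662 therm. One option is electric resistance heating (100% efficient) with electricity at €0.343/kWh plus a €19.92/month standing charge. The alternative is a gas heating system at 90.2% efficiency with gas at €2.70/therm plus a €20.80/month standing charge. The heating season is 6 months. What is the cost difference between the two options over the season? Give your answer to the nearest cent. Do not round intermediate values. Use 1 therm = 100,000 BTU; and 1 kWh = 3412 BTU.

Heat load = 662 therm × 100,000 = 66,200,000 BTU
Gas: input = 66,200,000 / 0.902 = 73,392,461 BTU = 733.9 therm → 733.9 × €2.70 = €1,981.60; + 6 × €20.80 standing = €2,106.40
Electric: 66,200,000 BTU / 3412 = 19,400 kWh → × €0.343 = €6,654.92; + 6 × €19.92 standing = €6,774.44
Difference = |€2,106.40 − €6,774.44| = €4,668.05

€4668.05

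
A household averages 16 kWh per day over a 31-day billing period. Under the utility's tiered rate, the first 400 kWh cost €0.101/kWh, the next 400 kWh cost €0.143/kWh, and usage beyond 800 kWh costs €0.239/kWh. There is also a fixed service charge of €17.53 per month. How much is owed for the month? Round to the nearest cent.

Usage = 16 kWh/day × 31 days = 496 kWh
First 400 kWh × €0.101 = €40.40
Next 96 kWh × €0.143 = €13.73
Remaining tier: 0 kWh (not reached)
Energy charge = €54.13; + service €17.53 = €71.66

€71.66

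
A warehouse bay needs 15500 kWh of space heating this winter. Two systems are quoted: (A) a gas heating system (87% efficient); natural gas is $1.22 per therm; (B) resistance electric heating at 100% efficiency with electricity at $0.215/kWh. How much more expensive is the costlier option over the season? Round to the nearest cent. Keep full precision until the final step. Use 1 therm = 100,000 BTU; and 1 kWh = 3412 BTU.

Heat load = 15500 kWh × 3412 = 52,886,000 BTU
Gas: input = 52,886,000 / 0.87 = 60,788,506 BTU = 607.9 therm → 607.9 × $1.22 = $741.62
Electric: 52,886,000 BTU / 3412 = 15,500 kWh → × $0.215 = $3,332.50
Difference = |$741.62 − $3,332.50| = $2,590.88

$2590.88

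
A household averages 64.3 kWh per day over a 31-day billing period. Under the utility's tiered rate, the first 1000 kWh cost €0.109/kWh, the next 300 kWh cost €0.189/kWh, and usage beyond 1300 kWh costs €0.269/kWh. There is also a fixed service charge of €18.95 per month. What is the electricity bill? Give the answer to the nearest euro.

Usage = 64.3 kWh/day × 31 days = 1993.3 kWh
First 1000 kWh × €0.109 = €109.00
Next 300 kWh × €0.189 = €56.70
Remaining 693.3 kWh × €0.269 = €186.50
Energy charge = €352.20; + service €18.95 = €371.15 ≈ €371

€371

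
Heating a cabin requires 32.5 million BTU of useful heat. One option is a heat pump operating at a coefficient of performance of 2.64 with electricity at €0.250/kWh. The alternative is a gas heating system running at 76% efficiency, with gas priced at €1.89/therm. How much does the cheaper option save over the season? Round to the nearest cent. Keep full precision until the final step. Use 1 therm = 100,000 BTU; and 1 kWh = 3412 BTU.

Heat load = 32.5 × 10⁶ BTU = 32,500,000 BTU
Gas: input = 32,500,000 / 0.76 = 42,763,158 BTU = 427.6 therm → 427.6 × €1.89 = €808.22
Heat pump: 32,500,000 BTU / 3412 = 9,525 kWh heat; / 2.64 = 3,608 kWh in → × €0.250 = €902.01
Difference = |€808.22 − €902.01| = €93.78

€93.78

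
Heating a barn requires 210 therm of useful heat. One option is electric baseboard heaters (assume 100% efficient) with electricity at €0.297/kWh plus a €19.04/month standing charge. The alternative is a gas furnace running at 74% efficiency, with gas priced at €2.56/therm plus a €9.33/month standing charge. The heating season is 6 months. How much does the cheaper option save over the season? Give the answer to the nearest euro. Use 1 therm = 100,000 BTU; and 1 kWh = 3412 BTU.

Heat load = 210 therm × 100,000 = 21,000,000 BTU
Gas: input = 21,000,000 / 0.74 = 28,378,378 BTU = 283.8 therm → 283.8 × €2.56 = €726.49; + 6 × €9.33 standing = €782.47
Electric: 21,000,000 BTU / 3412 = 6,155 kWh → × €0.297 = €1,827.96; + 6 × €19.04 standing = €1,942.20
Difference = |€782.47 − €1,942.20| = €1,159.73 ≈ €1160

€1160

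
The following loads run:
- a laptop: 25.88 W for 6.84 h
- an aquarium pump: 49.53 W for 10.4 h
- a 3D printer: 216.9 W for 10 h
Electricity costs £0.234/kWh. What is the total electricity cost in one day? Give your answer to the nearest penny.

£0.67

laptop: 25.88 W × 6.84 h = 177 Wh = 0.177 kWh
aquarium pump: 49.53 W × 10.4 h = 515 Wh = 0.5151 kWh
3D printer: 216.9 W × 10 h = 2,169 Wh = 2.169 kWh
Total energy = 0.177 + 0.5151 + 2.169 = 2.861 kWh
Cost = 2.861 kWh × £0.234 = £0.67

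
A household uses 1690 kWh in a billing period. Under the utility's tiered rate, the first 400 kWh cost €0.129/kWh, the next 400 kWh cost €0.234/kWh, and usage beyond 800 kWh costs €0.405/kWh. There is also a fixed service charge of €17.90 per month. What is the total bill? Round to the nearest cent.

First 400 kWh × €0.129 = €51.60
Next 400 kWh × €0.234 = €93.60
Remaining 890 kWh × €0.405 = €360.45
Energy charge = €505.65; + service €17.90 = €523.55

€523.55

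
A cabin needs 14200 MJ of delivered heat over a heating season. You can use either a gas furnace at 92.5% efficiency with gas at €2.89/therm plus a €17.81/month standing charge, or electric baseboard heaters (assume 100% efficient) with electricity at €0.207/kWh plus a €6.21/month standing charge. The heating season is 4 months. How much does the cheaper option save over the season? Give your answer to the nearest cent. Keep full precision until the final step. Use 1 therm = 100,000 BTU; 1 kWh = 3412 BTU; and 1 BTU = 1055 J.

Heat load = 14200 MJ = 14,200,000,000 J / 1055 = 13,459,716 BTU
Gas: input = 13,459,716 / 0.925 = 14,551,044 BTU = 145.5 therm → 145.5 × €2.89 = €420.53; + 4 × €17.81 standing = €491.77
Electric: 13,459,716 BTU / 3412 = 3,945 kWh → × €0.207 = €816.58; + 4 × €6.21 standing = €841.42
Difference = |€491.77 − €841.42| = €349.65

€349.65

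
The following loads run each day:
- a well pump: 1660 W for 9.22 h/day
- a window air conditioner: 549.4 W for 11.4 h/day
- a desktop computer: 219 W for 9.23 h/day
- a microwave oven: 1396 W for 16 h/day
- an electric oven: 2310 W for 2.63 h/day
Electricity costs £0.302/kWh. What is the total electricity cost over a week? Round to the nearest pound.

£110

well pump: 1660 W × 9.22 h × 7 d = 107,136 Wh = 107.1 kWh
window air conditioner: 549.4 W × 11.4 h × 7 d = 43,842 Wh = 43.84 kWh
desktop computer: 219 W × 9.23 h × 7 d = 14,150 Wh = 14.15 kWh
microwave oven: 1396 W × 16 h × 7 d = 156,352 Wh = 156.4 kWh
electric oven: 2310 W × 2.63 h × 7 d = 42,527 Wh = 42.53 kWh
Total energy = 107.1 + 43.84 + 14.15 + 156.4 + 42.53 = 364 kWh
Cost = 364 kWh × £0.302 = £109.93 ≈ £110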